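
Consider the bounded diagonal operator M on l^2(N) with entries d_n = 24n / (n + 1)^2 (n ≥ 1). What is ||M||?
||M|| = 6 (attained at n = 1)

For M diagonal, ||M|| = sup_n |d_n|. Treat f(x) = 24x / (x + 1)^2 for real x > 0. By the quotient rule, f'(x) = 24(1 - x)/(x + 1)^3, which is positive for x < 1 and negative for x > 1. So f has a unique maximum at x = 1, and since 1 is a positive integer, the supremum over n ≥ 1 is attained at n = 1: d_1 = 24·1/(1 + 1)^2 = 24·1/4 = 6. Hence ||M|| = 6.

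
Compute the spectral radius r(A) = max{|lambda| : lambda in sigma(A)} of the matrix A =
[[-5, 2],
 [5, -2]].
r(A) = 7

The eigenvalues of A are the roots of its characteristic polynomial. With M = A (coefficients from the trace and determinant):
  p(λ) = det(λ I - M) = λ^2 + 7λ.
For λ^2 + 7λ the discriminant is 49. It is a perfect square (7^2), so the roots are rational: λ = (-7 ± 7)/2 = 0, -7.
Thus the eigenvalues (to 4 decimals) are 0 (modulus 0); -7 (modulus 7). The spectral radius is the largest modulus: r(A) = 7. (Cross-check: r(A) ≤ ||A||_2 ≈ 7.6158; equality holds whenever A is normal, though it can also hold for some non-normal A.)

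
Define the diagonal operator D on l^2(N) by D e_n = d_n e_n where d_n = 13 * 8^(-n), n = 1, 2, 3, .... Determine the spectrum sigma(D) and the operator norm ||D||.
sigma(D) = {13 * 8^(-n) : n ≥ 1} ∪ {0}; ||D|| = 13/8

A bounded diagonal operator on l^2 with diagonal entries d_n has spectrum equal to the closure of {d_n : n ≥ 1}: every d_n is an eigenvalue (with eigenvector e_n), so {d_n} ⊂ sigma(D); the spectrum is closed, so its closure is too; and for lambda not in the closure, (D - lambda I) has bounded inverse (the diagonal entries 1/(d_n - lambda) are bounded). For our sequence d_n = 13 * 8^(-n), n = 1, 2, 3, ...:
  - {d_n} = {13 * 8^(-n) : n ≥ 1}; the only limit point is 0
  - closure = {13 * 8^(-n) : n ≥ 1} ∪ {0}
For the norm: a diagonal operator has ||D|| = sup_n |d_n|. Here d_n = 13 * 8^(-n) is positive and decreasing, so sup_n |d_n| = d_1 = 13/8. So ||D|| = 13/8.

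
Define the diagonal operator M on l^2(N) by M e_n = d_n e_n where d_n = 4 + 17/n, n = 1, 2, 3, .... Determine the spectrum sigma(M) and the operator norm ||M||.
sigma(M) = {4 + 17/n : n ≥ 1} ∪ {4}; ||M|| = 21

A bounded diagonal operator on l^2 with diagonal entries d_n has spectrum equal to the closure of {d_n : n ≥ 1}: every d_n is an eigenvalue (with eigenvector e_n), so {d_n} ⊂ sigma(M); the spectrum is closed, so its closure is too; and for lambda not in the closure, (M - lambda I) has bounded inverse (the diagonal entries 1/(d_n - lambda) are bounded). For our sequence d_n = 4 + 17/n, n = 1, 2, 3, ...:
  - {d_n} = {4 + 17/n : n ≥ 1}; the only limit point is 4
  - closure = {4 + 17/n : n ≥ 1} ∪ {4}
For the norm: a diagonal operator has ||M|| = sup_n |d_n|. Here d_n = 4 + 17/n is positive and decreasing, so sup_n |d_n| = d_1 = 4 + 17 = 21. So ||M|| = 21.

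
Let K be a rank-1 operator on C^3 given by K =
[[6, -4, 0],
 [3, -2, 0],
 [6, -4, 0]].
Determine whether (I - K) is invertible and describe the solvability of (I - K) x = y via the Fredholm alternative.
(I - K) is invertible (det(I - K) = -3 ≠ 0), so for every y in C^3 the equation (I - K) x = y has a unique solution.

K has rank 1, so it is an outer product K = u v^T: every row of K is a multiple of one row vector. Reading off the entries, u = (-2, -1, -2) and v = (-3, 2, 0) (row i of K equals u_i·v^T). A rank-one matrix u v^T satisfies K u = u (v·u) and kills the (2)-dimensional subspace v^⊥, so its characteristic polynomial is lambda^2 (lambda - v·u) with v·u = tr K = 4. Hence the eigenvalues of I - K are 1 (multiplicity 2) and 1 - (4) = -3, so det(I - K) = -3. (Direct check: I - K =
[[-5, 4, 0],
 [-3, 3, 0],
 [-6, 4, 1]]
has determinant -3.) The finite-dimensional Fredholm alternative says: either (I - K) is invertible, or ker(I - K) ≠ {0} and then range(I - K) = ker((I - K)^*)^⊥, with dim ker(I - K) = dim ker((I - K)^*). Since det(I - K) ≠ 0, 1 is not an eigenvalue of K and ker(I - K) = {0}, so we are in the first case: for every y there is a unique x = (I - K)^(-1) y. Explicitly, by the Sherman–Morrison formula, (I - u v^T)^(-1) = I + u v^T/(1 - v·u), i.e. (I - K)^(-1) = I + K/(-3).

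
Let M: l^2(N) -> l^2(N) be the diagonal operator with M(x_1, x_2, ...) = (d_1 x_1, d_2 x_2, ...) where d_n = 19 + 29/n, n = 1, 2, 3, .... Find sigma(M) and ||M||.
sigma(M) = {19 + 29/n : n ≥ 1} ∪ {19}; ||M|| = 48

A bounded diagonal operator on l^2 with diagonal entries d_n has spectrum equal to the closure of {d_n : n ≥ 1}: every d_n is an eigenvalue (with eigenvector e_n), so {d_n} ⊂ sigma(M); the spectrum is closed, so its closure is too; and for lambda not in the closure, (M - lambda I) has bounded inverse (the diagonal entries 1/(d_n - lambda) are bounded). For our sequence d_n = 19 + 29/n, n = 1, 2, 3, ...:
  - {d_n} = {19 + 29/n : n ≥ 1}; the only limit point is 19
  - closure = {19 + 29/n : n ≥ 1} ∪ {19}
For the norm: a diagonal operator has ||M|| = sup_n |d_n|. Here d_n = 19 + 29/n is positive and decreasing, so sup_n |d_n| = d_1 = 19 + 29 = 48. So ||M|| = 48.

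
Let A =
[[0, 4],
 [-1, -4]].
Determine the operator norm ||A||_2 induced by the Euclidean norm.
||A||_2 = sqrt((33 + sqrt(1025))/2) ≈ 5.7016 (= sqrt(largest eigenvalue of A^T A))

||A||_2 = sigma_max(A) = sqrt(lambda_max(A^T A)). Form the symmetric matrix M = A^T A =
[[1, 4],
 [4, 32]].
Its characteristic polynomial (trace, determinant of M give the coefficients) is
  p(λ) = det(λ I - M) = λ^2 - 33λ + 16.
For λ^2 - 33λ + 16 the discriminant is 1025. It is nonnegative but not a perfect square, so the roots are real and irrational: λ = (33 ± sqrt(1025))/2 ≈ 32.5078, 0.4922.
So the eigenvalues of A^T A are ≈ 0.4922, 32.5078 (all ≥ 0, as they must be for A^T A). The largest is λ_max = (33 + sqrt(1025))/2 ≈ 32.5078, hence ||A||_2 = sqrt(λ_max) = sqrt((33 + sqrt(1025))/2) ≈ 5.7016.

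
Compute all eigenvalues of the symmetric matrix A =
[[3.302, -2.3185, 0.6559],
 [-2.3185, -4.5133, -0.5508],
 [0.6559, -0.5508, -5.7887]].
sigma(A) ≈ {-6, -5, 4}

A is real symmetric, so its spectrum consists of real eigenvalues. Expanding the characteristic polynomial of the displayed matrix gives
  det(λ I - A) = p(λ) = λ^3 + (7)λ^2 + (-14)λ + (-120).
Solving p(λ) = 0 yields eigenvalues ≈ -6, -5, 4. (A is shown rounded to 4 decimals, so these recover the underlying integer eigenvalues to within that precision.)
Verification: the trace of A = -7 equals the sum of eigenvalues -7, and det(A) ≈ 120.0004 matches the eigenvalue product 120.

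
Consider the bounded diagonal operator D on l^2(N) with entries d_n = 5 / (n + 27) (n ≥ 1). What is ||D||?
||D|| = 5/28 (attained at n = 1)

For D diagonal, ||D|| = sup_n |d_n| = sup_n 5/(n + 27). This is positive and strictly decreasing in n, so the supremum is attained at n = 1: d_1 = 5/(1 + 27) = 5/28. Hence ||D|| = 5/28.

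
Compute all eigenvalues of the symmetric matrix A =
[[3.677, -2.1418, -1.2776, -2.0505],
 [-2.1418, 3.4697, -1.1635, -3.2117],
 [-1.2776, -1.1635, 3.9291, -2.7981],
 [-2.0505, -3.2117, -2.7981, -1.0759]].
sigma(A) ≈ {-5, 4, 5, 6}

A is real symmetric, so its spectrum consists of real eigenvalues. Expanding the characteristic polynomial of the displayed matrix gives
  det(λ I - A) = p(λ) = λ^4 + (-10)λ^3 + (-1)λ^2 + (249.9968)λ + (-599.9848).
Solving p(λ) = 0 yields eigenvalues ≈ -5, 4, 5, 6. (A is shown rounded to 4 decimals, so these recover the underlying integer eigenvalues to within that precision.)
Verification: the trace of A = 10 equals the sum of eigenvalues 10, and det(A) ≈ -599.9848 matches the eigenvalue product -600.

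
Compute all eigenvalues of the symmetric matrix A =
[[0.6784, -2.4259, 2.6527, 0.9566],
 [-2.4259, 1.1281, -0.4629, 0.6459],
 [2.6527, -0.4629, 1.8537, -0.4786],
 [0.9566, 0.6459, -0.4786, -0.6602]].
sigma(A) ≈ {-3, 0, 1, 5}

A is real symmetric, so its spectrum consists of real eigenvalues. Expanding the characteristic polynomial of the displayed matrix gives
  det(λ I - A) = p(λ) = λ^4 + (-3)λ^3 + (-13)λ^2 + (15)λ + (0).
Solving p(λ) = 0 yields eigenvalues ≈ -3, 0, 1, 5. (A is shown rounded to 4 decimals, so these recover the underlying integer eigenvalues to within that precision.)
Verification: the trace of A = 3 equals the sum of eigenvalues 3, and det(A) ≈ -0.0006 matches the eigenvalue product 0.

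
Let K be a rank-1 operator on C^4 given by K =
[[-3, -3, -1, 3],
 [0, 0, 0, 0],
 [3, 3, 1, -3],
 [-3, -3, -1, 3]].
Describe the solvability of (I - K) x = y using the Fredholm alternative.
(I - K) is singular (det(I - K) = 0, i.e. 1 ∈ sigma(K)). (I - K) x = y is solvable iff y ⊥ ker((I - K)^*) = span{(-3, -3, -1, 3)}, i.e. iff -3y_1 - 3y_2 - y_3 + 3y_4 = 0. When solvable, the solutions are x = y + c·(1, 0, -1, 1), c arbitrary (ker(I - K) = span{(1, 0, -1, 1)}, dimension 1).

K has rank 1, so it is an outer product K = u v^T: every row of K is a multiple of one row vector. Reading off the entries, u = (1, 0, -1, 1) and v = (-3, -3, -1, 3) (row i of K equals u_i·v^T). A rank-one matrix u v^T satisfies K u = u (v·u) and kills the (3)-dimensional subspace v^⊥, so its characteristic polynomial is lambda^3 (lambda - v·u) with v·u = tr K = 1. Hence the eigenvalues of I - K are 1 (multiplicity 3) and 1 - (1) = 0, so det(I - K) = 0. (Direct check: I - K =
[[4, 3, 1, -3],
 [0, 1, 0, 0],
 [-3, -3, 0, 3],
 [3, 3, 1, -2]]
has determinant 0.) So 1 is an eigenvalue of K and (I - K) is not invertible. The finite-dimensional Fredholm alternative says: either (I - K) is invertible, or ker(I - K) ≠ {0} and then range(I - K) = ker((I - K)^*)^⊥, with dim ker(I - K) = dim ker((I - K)^*). We are in the second case, so we need both kernels. Kernel of I - K: (I - K) u = u - u (v·u) = u - u = 0, so ker(I - K) = span{u} = span{(1, 0, -1, 1)} (it is exactly 1-dimensional because rank(I - K) = 3). Kernel of the adjoint: K is real, so (I - K)^* = I - K^T = I - v u^T, and (I - v u^T) v = v - v (u·v) = 0; hence ker((I - K)^*) = span{v} = span{(-3, -3, -1, 3)}. Therefore (I - K) x = y is solvable iff <y, v> = 0, i.e. iff -3y_1 - 3y_2 - y_3 + 3y_4 = 0. When this holds, K y = u (v·y) = 0, so (I - K) y = y and x = y is a particular solution; the full solution set is the line x = y + c·u = y + c·(1, 0, -1, 1), c ∈ C.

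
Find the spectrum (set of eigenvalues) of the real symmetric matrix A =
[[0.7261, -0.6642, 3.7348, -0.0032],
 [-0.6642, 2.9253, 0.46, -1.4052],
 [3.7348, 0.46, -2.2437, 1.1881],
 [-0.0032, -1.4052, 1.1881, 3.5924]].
sigma(A) ≈ {-5, 2, 3, 5}

A is real symmetric, so its spectrum consists of real eigenvalues. Expanding the characteristic polynomial of the displayed matrix gives
  det(λ I - A) = p(λ) = λ^4 + (-5)λ^3 + (-19)λ^2 + (125)λ + (-150.0015).
Solving p(λ) = 0 yields eigenvalues ≈ -5, 2, 3, 5. (A is shown rounded to 4 decimals, so these recover the underlying integer eigenvalues to within that precision.)
Verification: the trace of A = 5 equals the sum of eigenvalues 5, and det(A) ≈ -150.0015 matches the eigenvalue product -150.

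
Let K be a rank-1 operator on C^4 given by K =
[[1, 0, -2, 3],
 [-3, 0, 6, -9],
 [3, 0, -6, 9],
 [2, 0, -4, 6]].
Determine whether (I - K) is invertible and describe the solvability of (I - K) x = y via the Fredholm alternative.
(I - K) is singular (det(I - K) = 0, i.e. 1 ∈ sigma(K)). (I - K) x = y is solvable iff y ⊥ ker((I - K)^*) = span{(1, 0, -2, 3)}, i.e. iff y_1 - 2y_3 + 3y_4 = 0. When solvable, the solutions are x = y + c·(1, -3, 3, 2), c arbitrary (ker(I - K) = span{(1, -3, 3, 2)}, dimension 1).

K has rank 1, so it is an outer product K = u v^T: every row of K is a multiple of one row vector. Reading off the entries, u = (1, -3, 3, 2) and v = (1, 0, -2, 3) (row i of K equals u_i·v^T). A rank-one matrix u v^T satisfies K u = u (v·u) and kills the (3)-dimensional subspace v^⊥, so its characteristic polynomial is lambda^3 (lambda - v·u) with v·u = tr K = 1. Hence the eigenvalues of I - K are 1 (multiplicity 3) and 1 - (1) = 0, so det(I - K) = 0. (Direct check: I - K =
[[0, 0, 2, -3],
 [3, 1, -6, 9],
 [-3, 0, 7, -9],
 [-2, 0, 4, -5]]
has determinant 0.) So 1 is an eigenvalue of K and (I - K) is not invertible. The finite-dimensional Fredholm alternative says: either (I - K) is invertible, or ker(I - K) ≠ {0} and then range(I - K) = ker((I - K)^*)^⊥, with dim ker(I - K) = dim ker((I - K)^*). We are in the second case, so we need both kernels. Kernel of I - K: (I - K) u = u - u (v·u) = u - u = 0, so ker(I - K) = span{u} = span{(1, -3, 3, 2)} (it is exactly 1-dimensional because rank(I - K) = 3). Kernel of the adjoint: K is real, so (I - K)^* = I - K^T = I - v u^T, and (I - v u^T) v = v - v (u·v) = 0; hence ker((I - K)^*) = span{v} = span{(1, 0, -2, 3)}. Therefore (I - K) x = y is solvable iff <y, v> = 0, i.e. iff y_1 - 2y_3 + 3y_4 = 0. When this holds, K y = u (v·y) = 0, so (I - K) y = y and x = y is a particular solution; the full solution set is the line x = y + c·u = y + c·(1, -3, 3, 2), c ∈ C.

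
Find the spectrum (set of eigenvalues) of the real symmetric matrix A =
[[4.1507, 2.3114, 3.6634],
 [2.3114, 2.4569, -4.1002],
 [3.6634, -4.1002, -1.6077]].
sigma(A) ≈ {-6, 5, 6}

A is real symmetric, so its spectrum consists of real eigenvalues. Expanding the characteristic polynomial of the displayed matrix gives
  det(λ I - A) = p(λ) = λ^3 + (-5)λ^2 + (-36)λ + (179.9963).
Solving p(λ) = 0 yields eigenvalues ≈ -6, 5, 6. (A is shown rounded to 4 decimals, so these recover the underlying integer eigenvalues to within that precision.)
Verification: the trace of A = 5 equals the sum of eigenvalues 5, and det(A) ≈ -179.9963 matches the eigenvalue product -180.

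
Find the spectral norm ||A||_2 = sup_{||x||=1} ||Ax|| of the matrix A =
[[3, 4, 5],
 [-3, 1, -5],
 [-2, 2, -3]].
||A||_2 ≈ 9.0934 (= sqrt(largest eigenvalue of A^T A))

||A||_2 = sigma_max(A) = sqrt(lambda_max(A^T A)). Form the symmetric matrix M = A^T A =
[[22, 5, 36],
 [5, 21, 9],
 [36, 9, 59]].
Its characteristic polynomial (trace, sum of principal 2x2 minors, determinant of M give the coefficients) is
  p(λ) = det(λ I - M) = λ^3 - 102λ^2 + 1597λ - 25.
No integer candidate from the rational root theorem (±divisors of 25) is a root, so the roots are irrational. The cubic discriminant is Δ = 10209607169 > 0, so there are three distinct real roots. p(0) = -25 and p(1) = 1471 have opposite signs, so a root lies in (0, 1); Newton's method refines it to λ ≈ 0.0157. p(19) = 355 and p(20) = -885 have opposite signs, so a root lies in (19, 20); Newton's method refines it to λ ≈ 19.2936. p(82) = -3551 and p(83) = 1635 have opposite signs, so a root lies in (82, 83); Newton's method refines it to λ ≈ 82.6907. Check (Vieta): the three roots sum to 102, matching tr M = 102.
So the eigenvalues of A^T A are ≈ 0.0157, 19.2936, 82.6907 (all ≥ 0, as they must be for A^T A). The largest is λ_max ≈ 82.6907, hence ||A||_2 = sqrt(λ_max) ≈ 9.0934.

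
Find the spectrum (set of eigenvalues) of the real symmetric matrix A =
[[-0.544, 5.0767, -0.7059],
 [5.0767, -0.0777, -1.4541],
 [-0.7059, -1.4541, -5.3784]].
sigma(A) ≈ {-6, -5, 5}

A is real symmetric, so its spectrum consists of real eigenvalues. Expanding the characteristic polynomial of the displayed matrix gives
  det(λ I - A) = p(λ) = λ^3 + (6)λ^2 + (-25)λ + (-150).
Solving p(λ) = 0 yields eigenvalues ≈ -6, -5, 5. (A is shown rounded to 4 decimals, so these recover the underlying integer eigenvalues to within that precision.)
Verification: the trace of A = -6 equals the sum of eigenvalues -6, and det(A) ≈ 150.0004 matches the eigenvalue product 150.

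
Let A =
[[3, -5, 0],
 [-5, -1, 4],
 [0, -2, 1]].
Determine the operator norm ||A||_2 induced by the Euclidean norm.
||A||_2 ≈ 6.9844 (= sqrt(largest eigenvalue of A^T A))

||A||_2 = sigma_max(A) = sqrt(lambda_max(A^T A)). Form the symmetric matrix M = A^T A =
[[34, -10, -20],
 [-10, 30, -6],
 [-20, -6, 17]].
Its characteristic polynomial (trace, sum of principal 2x2 minors, determinant of M give the coefficients) is
  p(λ) = det(λ I - M) = λ^3 - 81λ^2 + 1572λ - 16.
No integer candidate from the rational root theorem (±divisors of 16) is a root, so the roots are irrational. The cubic discriminant is Δ = 677285712 > 0, so there are three distinct real roots. p(0) = -16 and p(1) = 1476 have opposite signs, so a root lies in (0, 1); Newton's method refines it to λ ≈ 0.0102. p(32) = 112 and p(33) = -412 have opposite signs, so a root lies in (32, 33); Newton's method refines it to λ ≈ 32.2086. p(48) = -592 and p(49) = 180 have opposite signs, so a root lies in (48, 49); Newton's method refines it to λ ≈ 48.7812. Check (Vieta): the three roots sum to 81, matching tr M = 81.
So the eigenvalues of A^T A are ≈ 0.0102, 32.2086, 48.7812 (all ≥ 0, as they must be for A^T A). The largest is λ_max ≈ 48.7812, hence ||A||_2 = sqrt(λ_max) ≈ 6.9844.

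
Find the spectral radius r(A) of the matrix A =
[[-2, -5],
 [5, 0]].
r(A) = 5

The eigenvalues of A are the roots of its characteristic polynomial. With M = A (coefficients from the trace and determinant):
  p(λ) = det(λ I - M) = λ^2 + 2λ + 25.
For λ^2 + 2λ + 25 the discriminant is -96. It is negative, so the roots are the complex-conjugate pair λ = -1 ± (sqrt(96)/2) i ≈ -1 ± 4.899i. For a conjugate pair the product of the roots equals the constant term, so |λ|^2 = 25 and |λ| = sqrt(25) = 5.
Thus the eigenvalues (to 4 decimals) are -1 ± 4.899i (modulus 5). The spectral radius is the largest modulus: r(A) = 5. (Cross-check: r(A) ≤ ||A||_2 ≈ 6.099; equality holds whenever A is normal, though it can also hold for some non-normal A.)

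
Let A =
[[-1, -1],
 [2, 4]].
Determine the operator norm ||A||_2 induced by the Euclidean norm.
||A||_2 = sqrt((22 + sqrt(468))/2) ≈ 4.6708 (= sqrt(largest eigenvalue of A^T A))

||A||_2 = sigma_max(A) = sqrt(lambda_max(A^T A)). Form the symmetric matrix M = A^T A =
[[5, 9],
 [9, 17]].
Its characteristic polynomial (trace, determinant of M give the coefficients) is
  p(λ) = det(λ I - M) = λ^2 - 22λ + 4.
For λ^2 - 22λ + 4 the discriminant is 468. It is nonnegative but not a perfect square, so the roots are real and irrational: λ = (22 ± sqrt(468))/2 ≈ 21.8167, 0.1833.
So the eigenvalues of A^T A are ≈ 0.1833, 21.8167 (all ≥ 0, as they must be for A^T A). The largest is λ_max = (22 + sqrt(468))/2 ≈ 21.8167, hence ||A||_2 = sqrt(λ_max) = sqrt((22 + sqrt(468))/2) ≈ 4.6708.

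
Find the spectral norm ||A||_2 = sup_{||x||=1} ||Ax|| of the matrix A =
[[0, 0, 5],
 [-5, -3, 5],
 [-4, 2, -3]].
||A||_2 ≈ 8.5858 (= sqrt(largest eigenvalue of A^T A))

||A||_2 = sigma_max(A) = sqrt(lambda_max(A^T A)). Form the symmetric matrix M = A^T A =
[[41, 7, -13],
 [7, 13, -21],
 [-13, -21, 59]].
Its characteristic polynomial (trace, sum of principal 2x2 minors, determinant of M give the coefficients) is
  p(λ) = det(λ I - M) = λ^3 - 113λ^2 + 3060λ - 12100.
No integer candidate from the rational root theorem (±divisors of 12100) is a root, so the roots are irrational. The cubic discriminant is Δ = 6474943600 > 0, so there are three distinct real roots. p(4) = -1604 and p(5) = 500 have opposite signs, so a root lies in (4, 5); Newton's method refines it to λ ≈ 4.7536. p(34) = 616 and p(35) = -550 have opposite signs, so a root lies in (34, 35); Newton's method refines it to λ ≈ 34.5303. p(73) = -1880 and p(74) = 776 have opposite signs, so a root lies in (73, 74); Newton's method refines it to λ ≈ 73.7161. Check (Vieta): the three roots sum to 113, matching tr M = 113.
So the eigenvalues of A^T A are ≈ 4.7536, 34.5303, 73.7161 (all ≥ 0, as they must be for A^T A). The largest is λ_max ≈ 73.7161, hence ||A||_2 = sqrt(λ_max) ≈ 8.5858.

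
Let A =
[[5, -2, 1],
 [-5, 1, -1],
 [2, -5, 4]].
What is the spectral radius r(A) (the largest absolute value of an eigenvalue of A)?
r(A) ≈ 8.2907

The eigenvalues of A are the roots of its characteristic polynomial. With M = A (coefficients from the trace, the sum of principal 2x2 minors, and det A):
  p(λ) = det(λ I - M) = λ^3 - 10λ^2 + 12λ + 18.
No integer candidate from the rational root theorem (±divisors of 18) is a root, so the roots are irrational. The cubic discriminant is Δ = 31860 > 0, so there are three distinct real roots. p(-1) = -5 and p(0) = 18 have opposite signs, so a root lies in (-1, 0); Newton's method refines it to λ ≈ -0.8487. p(2) = 10 and p(3) = -9 have opposite signs, so a root lies in (2, 3); Newton's method refines it to λ ≈ 2.558. p(8) = -14 and p(9) = 45 have opposite signs, so a root lies in (8, 9); Newton's method refines it to λ ≈ 8.2907. Check (Vieta): the three roots sum to 10, matching tr M = 10.
Thus the eigenvalues (to 4 decimals) are -0.8487 (modulus 0.8487); 2.558 (modulus 2.558); 8.2907 (modulus 8.2907). The spectral radius is the largest modulus: r(A) ≈ 8.2907. (Cross-check: r(A) ≤ ||A||_2 ≈ 9.0464; equality holds whenever A is normal, though it can also hold for some non-normal A.)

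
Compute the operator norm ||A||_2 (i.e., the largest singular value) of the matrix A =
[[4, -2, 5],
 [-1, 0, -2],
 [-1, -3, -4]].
||A||_2 ≈ 7.7982 (= sqrt(largest eigenvalue of A^T A))

||A||_2 = sigma_max(A) = sqrt(lambda_max(A^T A)). Form the symmetric matrix M = A^T A =
[[18, -5, 26],
 [-5, 13, 2],
 [26, 2, 45]].
Its characteristic polynomial (trace, sum of principal 2x2 minors, determinant of M give the coefficients) is
  p(λ) = det(λ I - M) = λ^3 - 76λ^2 + 924λ - 25.
No integer candidate from the rational root theorem (±divisors of 25) is a root, so the roots are irrational. The cubic discriminant is Δ = 1763540405 > 0, so there are three distinct real roots. p(0) = -25 and p(1) = 824 have opposite signs, so a root lies in (0, 1); Newton's method refines it to λ ≈ 0.0271. p(15) = 110 and p(16) = -601 have opposite signs, so a root lies in (15, 16); Newton's method refines it to λ ≈ 15.1604. p(60) = -2185 and p(61) = 524 have opposite signs, so a root lies in (60, 61); Newton's method refines it to λ ≈ 60.8125. Check (Vieta): the three roots sum to 76, matching tr M = 76.
So the eigenvalues of A^T A are ≈ 0.0271, 15.1604, 60.8125 (all ≥ 0, as they must be for A^T A). The largest is λ_max ≈ 60.8125, hence ||A||_2 = sqrt(λ_max) ≈ 7.7982.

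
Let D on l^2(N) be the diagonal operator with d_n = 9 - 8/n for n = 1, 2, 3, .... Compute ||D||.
||D|| = 9

For a diagonal operator on l^2 with entries d_n, ||D|| = sup_n |d_n|. Here d_1 = 1, d_2 = 5, ..., and d_n = 9 - 8/n increases monotonically toward 9. All terms lie in [1, 9), so |d_n| = d_n and the supremum is the limit 9, which is not attained by any individual d_n. Hence ||D|| = 9.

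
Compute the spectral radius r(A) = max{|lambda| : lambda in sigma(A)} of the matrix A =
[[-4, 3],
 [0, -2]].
r(A) = 4

The eigenvalues of A are the roots of its characteristic polynomial. With M = A (coefficients from the trace and determinant):
  p(λ) = det(λ I - M) = λ^2 + 6λ + 8.
For λ^2 + 6λ + 8 the discriminant is 4. It is a perfect square (2^2), so the roots are rational: λ = (-6 ± 2)/2 = -2, -4.
Thus the eigenvalues (to 4 decimals) are -2 (modulus 2); -4 (modulus 4). The spectral radius is the largest modulus: r(A) = 4. (Cross-check: r(A) ≤ ||A||_2 ≈ 5.1569; equality holds whenever A is normal, though it can also hold for some non-normal A.)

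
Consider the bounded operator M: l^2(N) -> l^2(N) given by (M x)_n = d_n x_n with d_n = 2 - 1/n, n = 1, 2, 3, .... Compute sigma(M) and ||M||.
sigma(M) = {2 - 1/n : n ≥ 1} ∪ {2}; ||M|| = 2

A bounded diagonal operator on l^2 with diagonal entries d_n has spectrum equal to the closure of {d_n : n ≥ 1}: every d_n is an eigenvalue (with eigenvector e_n), so {d_n} ⊂ sigma(M); the spectrum is closed, so its closure is too; and for lambda not in the closure, (M - lambda I) has bounded inverse (the diagonal entries 1/(d_n - lambda) are bounded). For our sequence d_n = 2 - 1/n, n = 1, 2, 3, ...:
  - {d_n} = {2 - 1/n : n ≥ 1}; the only limit point is 2
  - closure = {2 - 1/n : n ≥ 1} ∪ {2}
For the norm: a diagonal operator has ||M|| = sup_n |d_n|. Here d_n = 2 - 1/n increases monotonically from d_1 = 1 toward 2, with all terms in [1, 2); so sup_n |d_n| = 2 (the supremum is the limit, not attained). So ||M|| = 2.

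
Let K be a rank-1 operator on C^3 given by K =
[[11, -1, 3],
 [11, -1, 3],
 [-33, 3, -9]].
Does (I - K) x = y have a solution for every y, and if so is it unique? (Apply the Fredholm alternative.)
(I - K) is singular (det(I - K) = 0, i.e. 1 ∈ sigma(K)). (I - K) x = y is solvable iff y ⊥ ker((I - K)^*) = span{(11, -1, 3)}, i.e. iff 11y_1 - y_2 + 3y_3 = 0. When solvable, the solutions are x = y + c·(1, 1, -3), c arbitrary (ker(I - K) = span{(1, 1, -3)}, dimension 1).

K has rank 1, so it is an outer product K = u v^T: every row of K is a multiple of one row vector. Reading off the entries, u = (1, 1, -3) and v = (11, -1, 3) (row i of K equals u_i·v^T). A rank-one matrix u v^T satisfies K u = u (v·u) and kills the (2)-dimensional subspace v^⊥, so its characteristic polynomial is lambda^2 (lambda - v·u) with v·u = tr K = 1. Hence the eigenvalues of I - K are 1 (multiplicity 2) and 1 - (1) = 0, so det(I - K) = 0. (Direct check: I - K =
[[-10, 1, -3],
 [-11, 2, -3],
 [33, -3, 10]]
has determinant 0.) So 1 is an eigenvalue of K and (I - K) is not invertible. The finite-dimensional Fredholm alternative says: either (I - K) is invertible, or ker(I - K) ≠ {0} and then range(I - K) = ker((I - K)^*)^⊥, with dim ker(I - K) = dim ker((I - K)^*). We are in the second case, so we need both kernels. Kernel of I - K: (I - K) u = u - u (v·u) = u - u = 0, so ker(I - K) = span{u} = span{(1, 1, -3)} (it is exactly 1-dimensional because rank(I - K) = 2). Kernel of the adjoint: K is real, so (I - K)^* = I - K^T = I - v u^T, and (I - v u^T) v = v - v (u·v) = 0; hence ker((I - K)^*) = span{v} = span{(11, -1, 3)}. Therefore (I - K) x = y is solvable iff <y, v> = 0, i.e. iff 11y_1 - y_2 + 3y_3 = 0. When this holds, K y = u (v·y) = 0, so (I - K) y = y and x = y is a particular solution; the full solution set is the line x = y + c·u = y + c·(1, 1, -3), c ∈ C.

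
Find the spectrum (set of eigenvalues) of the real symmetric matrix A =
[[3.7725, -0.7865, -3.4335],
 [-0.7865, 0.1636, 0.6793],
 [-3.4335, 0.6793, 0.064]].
sigma(A) ≈ {-2, 0, 6}

A is real symmetric, so its spectrum consists of real eigenvalues. Expanding the characteristic polynomial of the displayed matrix gives
  det(λ I - A) = p(λ) = λ^3 + (-4)λ^2 + (-12)λ + (0).
Solving p(λ) = 0 yields eigenvalues ≈ -2, 0, 6. (A is shown rounded to 4 decimals, so these recover the underlying integer eigenvalues to within that precision.)
Verification: the trace of A = 4 equals the sum of eigenvalues 4, and det(A) ≈ -0.0007 matches the eigenvalue product 0.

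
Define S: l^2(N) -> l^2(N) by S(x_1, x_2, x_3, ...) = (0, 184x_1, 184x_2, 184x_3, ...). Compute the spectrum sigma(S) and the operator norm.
sigma(S) = closed disk {z in C : |z| ≤ 184}; ||S|| = 184

Note S = 184·U where U is the unit right shift (U x)_k = x_{k-1} (with x_0 := 0); so ||S|| = 184||U|| and sigma(S) = 184·sigma(U). ||S x||^2 = sum_{k≥1} |184x_k|^2 = 33856||x||^2, so ||S|| = 184 and sigma(S) ⊂ {|z| ≤ 184}. For any |lambda| < 184, the equation (S - lambda I) x = 0 forces x_1 = 0, then 184x_k = lambda x_{k+1} ⇒ x = 0, so S has no eigenvalues. But (S - lambda I) is not surjective for |lambda| < 184: solving (S - lambda I) x = e_1 would require x_n proportional to (lambda/184)^(-n), which is not in l^2. So every |lambda| < 184 lies in the residual spectrum. The boundary |lambda| = 184 is in the approximate point spectrum (the spectrum is closed). Hence sigma(S) is the closed disk of radius 184.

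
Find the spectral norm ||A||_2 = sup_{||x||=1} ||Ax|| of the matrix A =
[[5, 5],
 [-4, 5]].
||A||_2 = sqrt((91 + sqrt(181))/2) ≈ 7.2268 (= sqrt(largest eigenvalue of A^T A))

||A||_2 = sigma_max(A) = sqrt(lambda_max(A^T A)). Form the symmetric matrix M = A^T A =
[[41, 5],
 [5, 50]].
Its characteristic polynomial (trace, determinant of M give the coefficients) is
  p(λ) = det(λ I - M) = λ^2 - 91λ + 2025.
For λ^2 - 91λ + 2025 the discriminant is 181. It is nonnegative but not a perfect square, so the roots are real and irrational: λ = (91 ± sqrt(181))/2 ≈ 52.2268, 38.7732.
So the eigenvalues of A^T A are ≈ 38.7732, 52.2268 (all ≥ 0, as they must be for A^T A). The largest is λ_max = (91 + sqrt(181))/2 ≈ 52.2268, hence ||A||_2 = sqrt(λ_max) = sqrt((91 + sqrt(181))/2) ≈ 7.2268.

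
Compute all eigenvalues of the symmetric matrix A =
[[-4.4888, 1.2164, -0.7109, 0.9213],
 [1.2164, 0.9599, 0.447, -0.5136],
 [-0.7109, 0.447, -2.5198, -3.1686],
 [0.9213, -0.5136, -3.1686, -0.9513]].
sigma(A) ≈ {-5, 1, 2} (-5 with multiplicity 2)

A is real symmetric, so its spectrum consists of real eigenvalues. Expanding the characteristic polynomial of the displayed matrix gives
  det(λ I - A) = p(λ) = λ^4 + (7)λ^3 + (-3)λ^2 + (-55)λ + (50).
Solving p(λ) = 0 yields eigenvalues ≈ -5, -5, 1, 2. (A is shown rounded to 4 decimals, so these recover the underlying integer eigenvalues to within that precision.)
Verification: the trace of A = -7 equals the sum of eigenvalues -7, and det(A) ≈ 49.9990 matches the eigenvalue product 50.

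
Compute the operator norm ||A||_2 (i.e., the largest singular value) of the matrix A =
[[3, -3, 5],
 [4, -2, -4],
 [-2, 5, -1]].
||A||_2 ≈ 8.073 (= sqrt(largest eigenvalue of A^T A))

||A||_2 = sigma_max(A) = sqrt(lambda_max(A^T A)). Form the symmetric matrix M = A^T A =
[[29, -27, 1],
 [-27, 38, -12],
 [1, -12, 42]].
Its characteristic polynomial (trace, sum of principal 2x2 minors, determinant of M give the coefficients) is
  p(λ) = det(λ I - M) = λ^3 - 109λ^2 + 3042λ - 12100.
No integer candidate from the rational root theorem (±divisors of 12100) is a root, so the roots are irrational. The cubic discriminant is Δ = 2929384532 > 0, so there are three distinct real roots. p(4) = -1612 and p(5) = 510 have opposite signs, so a root lies in (4, 5); Newton's method refines it to λ ≈ 4.7513. p(39) = 68 and p(40) = -820 have opposite signs, so a root lies in (39, 40); Newton's method refines it to λ ≈ 39.0759. p(65) = -270 and p(66) = 1364 have opposite signs, so a root lies in (65, 66); Newton's method refines it to λ ≈ 65.1729. Check (Vieta): the three roots sum to 109, matching tr M = 109.
So the eigenvalues of A^T A are ≈ 4.7513, 39.0759, 65.1729 (all ≥ 0, as they must be for A^T A). The largest is λ_max ≈ 65.1729, hence ||A||_2 = sqrt(λ_max) ≈ 8.073.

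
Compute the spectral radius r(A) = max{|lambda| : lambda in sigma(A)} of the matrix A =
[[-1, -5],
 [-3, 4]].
r(A) = (3 + sqrt(85))/2 ≈ 6.1098

The eigenvalues of A are the roots of its characteristic polynomial. With M = A (coefficients from the trace and determinant):
  p(λ) = det(λ I - M) = λ^2 - 3λ - 19.
For λ^2 - 3λ - 19 the discriminant is 85. It is nonnegative but not a perfect square, so the roots are real and irrational: λ = (3 ± sqrt(85))/2 ≈ 6.1098, -3.1098.
Thus the eigenvalues (to 4 decimals) are 6.1098 (modulus 6.1098); -3.1098 (modulus 3.1098). The spectral radius is the largest modulus: r(A) = (3 + sqrt(85))/2 ≈ 6.1098. (Cross-check: r(A) ≤ ||A||_2 ≈ 6.5198; equality holds whenever A is normal, though it can also hold for some non-normal A.)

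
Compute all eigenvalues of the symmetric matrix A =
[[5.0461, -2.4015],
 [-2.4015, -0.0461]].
sigma(A) ≈ {-1, 6}

A is real symmetric, so its spectrum consists of real eigenvalues. Expanding the characteristic polynomial of the displayed matrix gives
  det(λ I - A) = p(λ) = λ^2 + (-5)λ + (-6).
Solving p(λ) = 0 yields eigenvalues ≈ -1, 6. (A is shown rounded to 4 decimals, so these recover the underlying integer eigenvalues to within that precision.)
Verification: the trace of A = 5 equals the sum of eigenvalues 5, and det(A) ≈ -5.9998 matches the eigenvalue product -6.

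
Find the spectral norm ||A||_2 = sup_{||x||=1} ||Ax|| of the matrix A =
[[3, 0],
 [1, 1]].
||A||_2 = sqrt((11 + sqrt(85))/2) ≈ 3.1796 (= sqrt(largest eigenvalue of A^T A))

||A||_2 = sigma_max(A) = sqrt(lambda_max(A^T A)). Form the symmetric matrix M = A^T A =
[[10, 1],
 [1, 1]].
Its characteristic polynomial (trace, determinant of M give the coefficients) is
  p(λ) = det(λ I - M) = λ^2 - 11λ + 9.
For λ^2 - 11λ + 9 the discriminant is 85. It is nonnegative but not a perfect square, so the roots are real and irrational: λ = (11 ± sqrt(85))/2 ≈ 10.1098, 0.8902.
So the eigenvalues of A^T A are ≈ 0.8902, 10.1098 (all ≥ 0, as they must be for A^T A). The largest is λ_max = (11 + sqrt(85))/2 ≈ 10.1098, hence ||A||_2 = sqrt(λ_max) = sqrt((11 + sqrt(85))/2) ≈ 3.1796.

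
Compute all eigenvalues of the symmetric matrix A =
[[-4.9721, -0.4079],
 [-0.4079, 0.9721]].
sigma(A) ≈ {-5, 1}

A is real symmetric, so its spectrum consists of real eigenvalues. Expanding the characteristic polynomial of the displayed matrix gives
  det(λ I - A) = p(λ) = λ^2 + (4)λ + (-5).
Solving p(λ) = 0 yields eigenvalues ≈ -5, 1. (A is shown rounded to 4 decimals, so these recover the underlying integer eigenvalues to within that precision.)
Verification: the trace of A = -4 equals the sum of eigenvalues -4, and det(A) ≈ -4.9998 matches the eigenvalue product -5.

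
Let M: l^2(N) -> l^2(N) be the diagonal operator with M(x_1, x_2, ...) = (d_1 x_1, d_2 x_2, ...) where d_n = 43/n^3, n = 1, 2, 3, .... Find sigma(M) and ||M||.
sigma(M) = {43/n^3 : n ≥ 1} ∪ {0}; ||M|| = 43

A bounded diagonal operator on l^2 with diagonal entries d_n has spectrum equal to the closure of {d_n : n ≥ 1}: every d_n is an eigenvalue (with eigenvector e_n), so {d_n} ⊂ sigma(M); the spectrum is closed, so its closure is too; and for lambda not in the closure, (M - lambda I) has bounded inverse (the diagonal entries 1/(d_n - lambda) are bounded). For our sequence d_n = 43/n^3, n = 1, 2, 3, ...:
  - {d_n} = {43/n^3 : n ≥ 1}; the only limit point is 0
  - closure = {43/n^3 : n ≥ 1} ∪ {0}
For the norm: a diagonal operator has ||M|| = sup_n |d_n|. Here d_n = 43/n^3 is positive and decreasing, so sup_n |d_n| = d_1 = 43. So ||M|| = 43.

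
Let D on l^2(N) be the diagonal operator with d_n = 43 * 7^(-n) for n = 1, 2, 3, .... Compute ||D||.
||D|| = 43/7 (attained at n = 1)

For D diagonal, ||D|| = sup_n |d_n|. The sequence d_n = 43 * 7^(-n) is positive and strictly decreasing (ratio 7^(-1) < 1), so the supremum is d_1 = 43/7. Hence ||D|| = 43/7.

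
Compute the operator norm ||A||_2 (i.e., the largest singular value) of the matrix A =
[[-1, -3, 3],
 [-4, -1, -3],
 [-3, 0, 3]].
||A||_2 ≈ 5.5325 (= sqrt(largest eigenvalue of A^T A))

||A||_2 = sigma_max(A) = sqrt(lambda_max(A^T A)). Form the symmetric matrix M = A^T A =
[[26, 7, 0],
 [7, 10, -6],
 [0, -6, 27]].
Its characteristic polynomial (trace, sum of principal 2x2 minors, determinant of M give the coefficients) is
  p(λ) = det(λ I - M) = λ^3 - 63λ^2 + 1147λ - 4761.
No integer candidate from the rational root theorem (±divisors of 4761) is a root, so the roots are irrational. The cubic discriminant is Δ = 4353872 > 0, so there are three distinct real roots. p(5) = -476 and p(6) = 69 have opposite signs, so a root lies in (5, 6); Newton's method refines it to λ ≈ 5.8634. p(26) = 49 and p(27) = -36 have opposite signs, so a root lies in (26, 27); Newton's method refines it to λ ≈ 26.528. p(30) = -51 and p(31) = 44 have opposite signs, so a root lies in (30, 31); Newton's method refines it to λ ≈ 30.6086. Check (Vieta): the three roots sum to 63, matching tr M = 63.
So the eigenvalues of A^T A are ≈ 5.8634, 26.528, 30.6086 (all ≥ 0, as they must be for A^T A). The largest is λ_max ≈ 30.6086, hence ||A||_2 = sqrt(λ_max) ≈ 5.5325.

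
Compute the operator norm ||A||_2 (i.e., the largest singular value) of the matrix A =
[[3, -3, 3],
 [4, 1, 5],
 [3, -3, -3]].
||A||_2 ≈ 7.7235 (= sqrt(largest eigenvalue of A^T A))

||A||_2 = sigma_max(A) = sqrt(lambda_max(A^T A)). Form the symmetric matrix M = A^T A =
[[34, -14, 20],
 [-14, 19, 5],
 [20, 5, 43]].
Its characteristic polynomial (trace, sum of principal 2x2 minors, determinant of M give the coefficients) is
  p(λ) = det(λ I - M) = λ^3 - 96λ^2 + 2304λ - 8100.
No integer candidate from the rational root theorem (±divisors of 8100) is a root, so the roots are irrational. The cubic discriminant is Δ = 1811710800 > 0, so there are three distinct real roots. p(4) = -356 and p(5) = 1145 have opposite signs, so a root lies in (4, 5); Newton's method refines it to λ ≈ 4.2275. p(32) = 92 and p(33) = -675 have opposite signs, so a root lies in (32, 33); Newton's method refines it to λ ≈ 32.1198. p(59) = -961 and p(60) = 540 have opposite signs, so a root lies in (59, 60); Newton's method refines it to λ ≈ 59.6527. Check (Vieta): the three roots sum to 96, matching tr M = 96.
So the eigenvalues of A^T A are ≈ 4.2275, 32.1198, 59.6527 (all ≥ 0, as they must be for A^T A). The largest is λ_max ≈ 59.6527, hence ||A||_2 = sqrt(λ_max) ≈ 7.7235.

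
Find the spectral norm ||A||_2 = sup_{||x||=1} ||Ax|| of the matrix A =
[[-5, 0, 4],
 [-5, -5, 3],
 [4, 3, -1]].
||A||_2 ≈ 10.5599 (= sqrt(largest eigenvalue of A^T A))

||A||_2 = sigma_max(A) = sqrt(lambda_max(A^T A)). Form the symmetric matrix M = A^T A =
[[66, 37, -39],
 [37, 34, -18],
 [-39, -18, 26]].
Its characteristic polynomial (trace, sum of principal 2x2 minors, determinant of M give the coefficients) is
  p(λ) = det(λ I - M) = λ^3 - 126λ^2 + 1630λ - 1600.
No integer candidate from the rational root theorem (±divisors of 1600) is a root, so the roots are irrational. The cubic discriminant is Δ = 17901374000 > 0, so there are three distinct real roots. p(1) = -95 and p(2) = 1164 have opposite signs, so a root lies in (1, 2); Newton's method refines it to λ ≈ 1.0692. p(13) = 493 and p(14) = -732 have opposite signs, so a root lies in (13, 14); Newton's method refines it to λ ≈ 13.4195. p(111) = -5485 and p(112) = 5344 have opposite signs, so a root lies in (111, 112); Newton's method refines it to λ ≈ 111.5113. Check (Vieta): the three roots sum to 126, matching tr M = 126.
So the eigenvalues of A^T A are ≈ 1.0692, 13.4195, 111.5113 (all ≥ 0, as they must be for A^T A). The largest is λ_max ≈ 111.5113, hence ||A||_2 = sqrt(λ_max) ≈ 10.5599.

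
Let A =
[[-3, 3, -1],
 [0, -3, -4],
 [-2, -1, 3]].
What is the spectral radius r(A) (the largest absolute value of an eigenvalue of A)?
r(A) ≈ 4.2776

The eigenvalues of A are the roots of its characteristic polynomial. With M = A (coefficients from the trace, the sum of principal 2x2 minors, and det A):
  p(λ) = det(λ I - M) = λ^3 + 3λ^2 - 15λ - 69.
No integer candidate from the rational root theorem (±divisors of 69) is a root, so the roots are irrational. The cubic discriminant is Δ = -49680 < 0, so there is one real root and a complex-conjugate pair. p(4) = -17 and p(5) = 56 have opposite signs, so a root lies in (4, 5); Newton's method refines it to λ ≈ 4.2776. Dividing out (λ - (4.2776)) leaves approximately λ^2 + 7.2776λ + 16.1306. For λ^2 + 7.2776λ + 16.1306 the discriminant is -11.5589. It is negative, so the remaining roots are the complex-conjugate pair λ ≈ -3.6388 ± 1.6999i. Their product equals the constant term, so |λ|^2 ≈ 16.1306 and |λ| ≈ 4.0163.
Thus the eigenvalues (to 4 decimals) are 4.2776 (modulus 4.2776); -3.6388 ± 1.6999i (modulus 4.0163). The spectral radius is the largest modulus: r(A) ≈ 4.2776. (Cross-check: r(A) ≤ ||A||_2 ≈ 5.6205; equality holds whenever A is normal, though it can also hold for some non-normal A.)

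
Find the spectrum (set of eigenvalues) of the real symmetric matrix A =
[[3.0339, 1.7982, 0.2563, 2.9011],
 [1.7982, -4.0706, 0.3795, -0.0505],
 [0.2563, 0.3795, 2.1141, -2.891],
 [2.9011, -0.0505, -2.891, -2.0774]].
sigma(A) ≈ {-5, -4, 3, 5}

A is real symmetric, so its spectrum consists of real eigenvalues. Expanding the characteristic polynomial of the displayed matrix gives
  det(λ I - A) = p(λ) = λ^4 + (1)λ^3 + (-37)λ^2 + (-25)λ + (299.9963).
Solving p(λ) = 0 yields eigenvalues ≈ -5, -4, 3, 5. (A is shown rounded to 4 decimals, so these recover the underlying integer eigenvalues to within that precision.)
Verification: the trace of A = -1 equals the sum of eigenvalues -1, and det(A) ≈ 299.9963 matches the eigenvalue product 300.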